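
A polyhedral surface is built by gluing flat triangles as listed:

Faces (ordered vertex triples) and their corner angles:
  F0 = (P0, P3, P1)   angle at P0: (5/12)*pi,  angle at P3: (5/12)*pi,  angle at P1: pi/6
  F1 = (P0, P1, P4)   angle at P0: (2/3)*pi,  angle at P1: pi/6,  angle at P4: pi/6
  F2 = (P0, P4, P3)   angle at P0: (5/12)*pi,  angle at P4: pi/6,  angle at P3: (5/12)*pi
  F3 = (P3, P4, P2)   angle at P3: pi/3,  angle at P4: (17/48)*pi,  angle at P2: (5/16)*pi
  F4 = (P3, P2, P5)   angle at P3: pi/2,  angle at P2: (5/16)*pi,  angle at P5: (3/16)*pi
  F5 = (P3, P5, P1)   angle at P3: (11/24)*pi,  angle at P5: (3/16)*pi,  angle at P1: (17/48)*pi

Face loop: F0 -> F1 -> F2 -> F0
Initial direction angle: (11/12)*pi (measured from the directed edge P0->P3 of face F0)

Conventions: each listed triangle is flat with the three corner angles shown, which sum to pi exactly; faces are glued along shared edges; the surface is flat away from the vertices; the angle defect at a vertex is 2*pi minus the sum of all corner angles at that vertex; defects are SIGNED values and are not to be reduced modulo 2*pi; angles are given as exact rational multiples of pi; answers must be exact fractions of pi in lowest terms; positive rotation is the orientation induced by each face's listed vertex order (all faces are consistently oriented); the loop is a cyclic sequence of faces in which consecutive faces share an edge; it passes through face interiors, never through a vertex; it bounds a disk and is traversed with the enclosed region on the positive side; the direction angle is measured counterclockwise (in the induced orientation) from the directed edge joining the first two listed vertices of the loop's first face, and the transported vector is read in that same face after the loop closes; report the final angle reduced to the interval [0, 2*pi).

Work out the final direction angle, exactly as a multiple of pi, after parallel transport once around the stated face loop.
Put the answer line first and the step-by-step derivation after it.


Answer: final direction angle = (17/12)*pi

enclosed vertex P0: corner angles sum to (3/2)*pi, defect = 2*pi - (3/2)*pi = pi/2
holonomy = initial angle + sum of enclosed defects (mod 2*pi), positive in the induced orientation
final angle = (11/12)*pi + pi/2 = (17/12)*pi (mod 2*pi)


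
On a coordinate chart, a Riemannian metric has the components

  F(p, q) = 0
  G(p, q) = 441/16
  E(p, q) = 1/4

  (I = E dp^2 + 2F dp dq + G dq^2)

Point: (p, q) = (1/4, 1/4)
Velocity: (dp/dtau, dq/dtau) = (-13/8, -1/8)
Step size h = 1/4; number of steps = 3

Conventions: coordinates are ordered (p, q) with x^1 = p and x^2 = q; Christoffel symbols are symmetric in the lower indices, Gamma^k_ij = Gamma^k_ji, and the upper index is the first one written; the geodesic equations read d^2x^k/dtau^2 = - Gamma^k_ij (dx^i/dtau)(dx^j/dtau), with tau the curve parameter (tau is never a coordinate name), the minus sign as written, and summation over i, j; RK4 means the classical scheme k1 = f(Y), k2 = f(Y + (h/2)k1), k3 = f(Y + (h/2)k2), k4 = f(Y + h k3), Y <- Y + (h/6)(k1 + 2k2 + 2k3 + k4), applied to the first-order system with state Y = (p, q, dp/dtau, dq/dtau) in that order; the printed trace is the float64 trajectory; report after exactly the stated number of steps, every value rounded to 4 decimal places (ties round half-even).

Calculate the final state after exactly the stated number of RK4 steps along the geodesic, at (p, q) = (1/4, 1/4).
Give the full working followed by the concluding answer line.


f(Y) = (dp/dtau, dq/dtau, -Gamma^p_ij Y'^i Y'^j, -Gamma^q_ij Y'^i Y'^j) with the Gammas evaluated at the stage position; h = 0.250000; intermediate values shown to 6 dp
step 0: p = 0.2500, q = 0.2500, dp/dtau = -1.6250, dq/dtau = -0.1250
step 1:
  k1: at (p, q) = (0.250000, 0.250000), (dp/dtau, dq/dtau) = (-1.625000, -0.125000); Gamma_ppp = 0.000000, Gamma_ppq = 0.000000, Gamma_pqq = 0.000000, Gamma_qpp = 0.000000, Gamma_qpq = 0.000000, Gamma_qqq = 0.000000; k1 = (-1.625000, -0.125000, 0.000000, 0.000000)
  k2: at (p, q) = (0.046875, 0.234375), (dp/dtau, dq/dtau) = (-1.625000, -0.125000); Gamma_ppp = 0.000000, Gamma_ppq = 0.000000, Gamma_pqq = 0.000000, Gamma_qpp = 0.000000, Gamma_qpq = 0.000000, Gamma_qqq = 0.000000; k2 = (-1.625000, -0.125000, 0.000000, 0.000000)
  k3: at (p, q) = (0.046875, 0.234375), (dp/dtau, dq/dtau) = (-1.625000, -0.125000); Gamma_ppp = 0.000000, Gamma_ppq = 0.000000, Gamma_pqq = 0.000000, Gamma_qpp = 0.000000, Gamma_qpq = 0.000000, Gamma_qqq = 0.000000; k3 = (-1.625000, -0.125000, 0.000000, 0.000000)
  k4: at (p, q) = (-0.156250, 0.218750), (dp/dtau, dq/dtau) = (-1.625000, -0.125000); Gamma_ppp = 0.000000, Gamma_ppq = 0.000000, Gamma_pqq = 0.000000, Gamma_qpp = 0.000000, Gamma_qpq = 0.000000, Gamma_qqq = 0.000000; k4 = (-1.625000, -0.125000, 0.000000, 0.000000)
  Y <- Y + (h/6)(k1 + 2k2 + 2k3 + k4): p = -0.1562, q = 0.2188, dp/dtau = -1.6250, dq/dtau = -0.1250
step 2:
  k1: at (p, q) = (-0.156250, 0.218750), (dp/dtau, dq/dtau) = (-1.625000, -0.125000); Gamma_ppp = 0.000000, Gamma_ppq = 0.000000, Gamma_pqq = 0.000000, Gamma_qpp = 0.000000, Gamma_qpq = 0.000000, Gamma_qqq = 0.000000; k1 = (-1.625000, -0.125000, 0.000000, 0.000000)
  k2: at (p, q) = (-0.359375, 0.203125), (dp/dtau, dq/dtau) = (-1.625000, -0.125000); Gamma_ppp = 0.000000, Gamma_ppq = 0.000000, Gamma_pqq = 0.000000, Gamma_qpp = 0.000000, Gamma_qpq = 0.000000, Gamma_qqq = 0.000000; k2 = (-1.625000, -0.125000, 0.000000, 0.000000)
  k3: at (p, q) = (-0.359375, 0.203125), (dp/dtau, dq/dtau) = (-1.625000, -0.125000); Gamma_ppp = 0.000000, Gamma_ppq = 0.000000, Gamma_pqq = 0.000000, Gamma_qpp = 0.000000, Gamma_qpq = 0.000000, Gamma_qqq = 0.000000; k3 = (-1.625000, -0.125000, 0.000000, 0.000000)
  k4: at (p, q) = (-0.562500, 0.187500), (dp/dtau, dq/dtau) = (-1.625000, -0.125000); Gamma_ppp = 0.000000, Gamma_ppq = 0.000000, Gamma_pqq = 0.000000, Gamma_qpp = 0.000000, Gamma_qpq = 0.000000, Gamma_qqq = 0.000000; k4 = (-1.625000, -0.125000, 0.000000, 0.000000)
  Y <- Y + (h/6)(k1 + 2k2 + 2k3 + k4): p = -0.5625, q = 0.1875, dp/dtau = -1.6250, dq/dtau = -0.1250
step 3:
  k1: at (p, q) = (-0.562500, 0.187500), (dp/dtau, dq/dtau) = (-1.625000, -0.125000); Gamma_ppp = 0.000000, Gamma_ppq = 0.000000, Gamma_pqq = 0.000000, Gamma_qpp = 0.000000, Gamma_qpq = 0.000000, Gamma_qqq = 0.000000; k1 = (-1.625000, -0.125000, 0.000000, 0.000000)
  k2: at (p, q) = (-0.765625, 0.171875), (dp/dtau, dq/dtau) = (-1.625000, -0.125000); Gamma_ppp = 0.000000, Gamma_ppq = 0.000000, Gamma_pqq = 0.000000, Gamma_qpp = 0.000000, Gamma_qpq = 0.000000, Gamma_qqq = 0.000000; k2 = (-1.625000, -0.125000, 0.000000, 0.000000)
  k3: at (p, q) = (-0.765625, 0.171875), (dp/dtau, dq/dtau) = (-1.625000, -0.125000); Gamma_ppp = 0.000000, Gamma_ppq = 0.000000, Gamma_pqq = 0.000000, Gamma_qpp = 0.000000, Gamma_qpq = 0.000000, Gamma_qqq = 0.000000; k3 = (-1.625000, -0.125000, 0.000000, 0.000000)
  k4: at (p, q) = (-0.968750, 0.156250), (dp/dtau, dq/dtau) = (-1.625000, -0.125000); Gamma_ppp = 0.000000, Gamma_ppq = 0.000000, Gamma_pqq = 0.000000, Gamma_qpp = 0.000000, Gamma_qpq = 0.000000, Gamma_qqq = 0.000000; k4 = (-1.625000, -0.125000, 0.000000, 0.000000)
  Y <- Y + (h/6)(k1 + 2k2 + 2k3 + k4): p = -0.9688, q = 0.1562, dp/dtau = -1.6250, dq/dtau = -0.1250

Answer: p = -0.9688, q = 0.1562, dp/dtau = -1.6250, dq/dtau = -0.1250


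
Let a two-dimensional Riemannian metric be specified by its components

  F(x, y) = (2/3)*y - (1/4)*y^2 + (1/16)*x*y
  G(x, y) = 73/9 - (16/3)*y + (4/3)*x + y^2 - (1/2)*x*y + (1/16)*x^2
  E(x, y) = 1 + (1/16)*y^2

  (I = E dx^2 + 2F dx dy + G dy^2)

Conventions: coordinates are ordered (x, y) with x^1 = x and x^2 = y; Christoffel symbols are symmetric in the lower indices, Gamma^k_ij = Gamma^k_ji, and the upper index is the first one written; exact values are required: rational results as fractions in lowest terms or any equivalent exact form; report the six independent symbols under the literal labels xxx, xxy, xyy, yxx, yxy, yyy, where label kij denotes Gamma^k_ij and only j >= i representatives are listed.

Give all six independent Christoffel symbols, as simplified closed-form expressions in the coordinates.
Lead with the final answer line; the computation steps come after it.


Answer: Gamma_xxx = 0, Gamma_xxy = 9*y/(9*x^2 - 72*x*y + 192*x + 153*y^2 - 768*y + 1168), Gamma_xyy = -36*y/(9*x^2 - 72*x*y + 192*x + 153*y^2 - 768*y + 1168), Gamma_yxx = 0, Gamma_yxy = (9*x - 36*y + 96)/(9*x^2 - 72*x*y + 192*x + 153*y^2 - 768*y + 1168), Gamma_yyy = (-36*x + 144*y - 384)/(9*x^2 - 72*x*y + 192*x + 153*y^2 - 768*y + 1168)

E = 1 + (1/16)*y^2; F = (2/3)*y - (1/4)*y^2 + (1/16)*x*y; G = 73/9 - (16/3)*y + (4/3)*x + y^2 - (1/2)*x*y + (1/16)*x^2
Gamma^k_ij = (1/2) g^{kl} (d_i g_jl + d_j g_il - d_l g_ij), with g^inv = (1/(EG-F^2)) [[G, -F], [-F, E]]
first partials: E_x = 0, E_y = (1/8)*y, F_x = (1/16)*y, F_y = 2/3 - (1/2)*y + (1/16)*x, G_x = 4/3 - (1/2)*y + (1/8)*x, G_y = -16/3 + 2*y - (1/2)*x
D = EG - F^2 = 73/9 - (16/3)*y + (4/3)*x + (17/16)*y^2 - (1/2)*x*y + (1/16)*x^2
expanded: Gamma^x_xx = (G E_x - 2F F_x + F E_y)/(2D), Gamma^x_xy = (G E_y - F G_x)/(2D), Gamma^x_yy = (2G F_y - G G_x - F G_y)/(2D), Gamma^y_xx = (2E F_x - E E_y - F E_x)/(2D), Gamma^y_xy = (E G_x - F E_y)/(2D), Gamma^y_yy = (E G_y - 2F F_y + F G_x)/(2D); substitute and cancel common factors


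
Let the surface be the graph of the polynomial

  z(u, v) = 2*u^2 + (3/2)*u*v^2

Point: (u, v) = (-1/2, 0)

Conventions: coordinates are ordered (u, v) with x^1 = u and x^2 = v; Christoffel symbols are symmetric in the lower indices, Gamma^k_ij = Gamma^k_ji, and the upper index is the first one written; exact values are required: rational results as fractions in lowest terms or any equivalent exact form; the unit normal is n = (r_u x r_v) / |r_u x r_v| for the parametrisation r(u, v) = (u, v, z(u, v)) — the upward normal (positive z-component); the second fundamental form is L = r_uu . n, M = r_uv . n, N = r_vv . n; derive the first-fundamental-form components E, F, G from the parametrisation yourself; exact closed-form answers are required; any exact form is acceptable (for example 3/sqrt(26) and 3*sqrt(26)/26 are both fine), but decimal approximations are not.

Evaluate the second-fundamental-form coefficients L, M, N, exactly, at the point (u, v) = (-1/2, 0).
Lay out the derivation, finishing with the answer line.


z_u = -2, z_v = 0, z_uu = 4, z_uv = 0, z_vv = -3/2
E = 5, F = 0, G = 1; answer radicand W^2 = 5
unnormalised second-form numerators: l = 4, m = 0, n = -3/2; L = l/sqrt(5), and similarly M = m/sqrt(W^2), N = n/sqrt(W^2)

Answer: L = 4*sqrt(5)/5, M = 0, N = -3*sqrt(5)/10


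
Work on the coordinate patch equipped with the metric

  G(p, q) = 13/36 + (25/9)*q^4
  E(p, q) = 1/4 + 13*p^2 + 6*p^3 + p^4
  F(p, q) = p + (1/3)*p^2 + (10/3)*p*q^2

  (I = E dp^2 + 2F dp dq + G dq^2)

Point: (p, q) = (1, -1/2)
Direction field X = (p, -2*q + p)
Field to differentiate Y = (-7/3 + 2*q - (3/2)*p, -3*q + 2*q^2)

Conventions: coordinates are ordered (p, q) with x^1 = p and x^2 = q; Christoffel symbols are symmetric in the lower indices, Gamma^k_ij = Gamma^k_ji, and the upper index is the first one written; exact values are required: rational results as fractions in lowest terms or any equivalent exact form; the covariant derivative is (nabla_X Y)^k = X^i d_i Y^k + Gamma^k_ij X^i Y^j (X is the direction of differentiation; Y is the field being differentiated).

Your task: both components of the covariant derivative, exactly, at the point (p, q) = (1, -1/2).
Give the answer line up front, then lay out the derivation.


Answer: (nabla_X Y)^p = -24911/7066, (nabla_X Y)^q = -47262/3533

E = 81/4, F = 13/6, G = 77/144 at the point
E_p = 48, E_q = 0, F_p = 5/2, F_q = -10/3, G_p = 0, G_q = -25/18
EG - F^2 = 3533/576;  g^inv = (576/3533) * [[77/144, -13/6], [-13/6, 81/4]]
first-kind symbols [ij,l] = (1/2)(d_i g_jl + d_j g_il - d_l g_ij): [pp,p] = E_p/2 = 24, [pp,q] = F_p - E_q/2 = 5/2, [pq,p] = E_q/2 = 0, [pq,q] = G_p/2 = 0, [qq,p] = F_q - G_p/2 = -10/3, [qq,q] = G_q/2 = -25/36
Gamma^p_ij = (G*[ij,p] - F*[ij,q])/(EG - F^2), Gamma^q_ij = (E*[ij,q] - F*[ij,p])/(EG - F^2)
Gamma_ppp = 4272/3533, Gamma_ppq = 0, Gamma_pqq = -160/3533, Gamma_qpp = -792/3533, Gamma_qpq = 0, Gamma_qqq = -3940/3533
X = (1, 2), Y = (-29/6, 2) at the point


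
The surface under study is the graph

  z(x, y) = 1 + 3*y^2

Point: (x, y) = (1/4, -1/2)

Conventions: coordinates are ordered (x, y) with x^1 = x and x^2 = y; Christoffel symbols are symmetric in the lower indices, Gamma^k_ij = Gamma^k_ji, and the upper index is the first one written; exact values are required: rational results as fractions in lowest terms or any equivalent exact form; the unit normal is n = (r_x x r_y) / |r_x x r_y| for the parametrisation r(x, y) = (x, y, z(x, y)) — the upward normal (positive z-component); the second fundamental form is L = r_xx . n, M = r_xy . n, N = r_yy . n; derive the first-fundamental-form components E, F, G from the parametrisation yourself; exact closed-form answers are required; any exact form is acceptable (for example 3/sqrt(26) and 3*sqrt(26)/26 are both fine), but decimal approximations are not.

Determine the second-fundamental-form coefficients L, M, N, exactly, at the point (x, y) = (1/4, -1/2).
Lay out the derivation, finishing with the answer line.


z_x = 0, z_y = -3, z_xx = 0, z_xy = 0, z_yy = 6
E = 1, F = 0, G = 10; answer radicand W^2 = 10
unnormalised second-form numerators: l = 0, m = 0, n = 6; L = l/sqrt(10), and similarly M = m/sqrt(W^2), N = n/sqrt(W^2)

Answer: L = 0, M = 0, N = 3*sqrt(10)/5


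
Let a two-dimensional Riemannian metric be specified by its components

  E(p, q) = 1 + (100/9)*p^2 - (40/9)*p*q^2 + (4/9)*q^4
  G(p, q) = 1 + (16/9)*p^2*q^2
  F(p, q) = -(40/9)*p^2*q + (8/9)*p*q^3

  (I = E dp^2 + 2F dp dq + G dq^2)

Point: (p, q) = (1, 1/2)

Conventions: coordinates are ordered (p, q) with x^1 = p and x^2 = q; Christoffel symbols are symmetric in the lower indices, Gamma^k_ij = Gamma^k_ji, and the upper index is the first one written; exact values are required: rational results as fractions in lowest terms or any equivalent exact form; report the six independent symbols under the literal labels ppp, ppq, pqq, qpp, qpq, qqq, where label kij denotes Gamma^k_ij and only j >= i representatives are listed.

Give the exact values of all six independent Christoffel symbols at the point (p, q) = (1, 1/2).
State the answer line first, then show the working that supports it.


Answer: Gamma_ppp = 380/413, Gamma_ppq = -76/413, Gamma_pqq = -152/413, Gamma_qpp = -80/413, Gamma_qpq = 16/413, Gamma_qqq = 32/413

E = 397/36, F = -19/9, G = 13/9 at the point
E_p = 190/9, E_q = -38/9, F_p = -13/3, F_q = -34/9, G_p = 8/9, G_q = 16/9
EG - F^2 = 413/36;  g^inv = (36/413) * [[13/9, 19/9], [19/9, 397/36]]
first-kind symbols [ij,l] = (1/2)(d_i g_jl + d_j g_il - d_l g_ij): [pp,p] = E_p/2 = 95/9, [pp,q] = F_p - E_q/2 = -20/9, [pq,p] = E_q/2 = -19/9, [pq,q] = G_p/2 = 4/9, [qq,p] = F_q - G_p/2 = -38/9, [qq,q] = G_q/2 = 8/9
Gamma^p_ij = (G*[ij,p] - F*[ij,q])/(EG - F^2), Gamma^q_ij = (E*[ij,q] - F*[ij,p])/(EG - F^2)


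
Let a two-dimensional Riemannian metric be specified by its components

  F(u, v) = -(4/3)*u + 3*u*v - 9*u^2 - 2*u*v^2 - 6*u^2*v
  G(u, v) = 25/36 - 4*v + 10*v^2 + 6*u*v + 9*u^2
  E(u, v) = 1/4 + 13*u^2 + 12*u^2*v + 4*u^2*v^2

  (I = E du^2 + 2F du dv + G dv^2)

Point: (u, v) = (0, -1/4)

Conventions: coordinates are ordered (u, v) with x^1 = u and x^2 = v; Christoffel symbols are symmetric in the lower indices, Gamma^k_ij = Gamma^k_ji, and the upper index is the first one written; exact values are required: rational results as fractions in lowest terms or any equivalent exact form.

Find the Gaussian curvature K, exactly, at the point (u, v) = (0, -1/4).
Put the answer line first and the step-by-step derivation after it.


Answer: K = -434880/27889

E = 1/4, F = 0, G = 167/72, EG - F^2 = 167/288 at the point
E_u = 0, E_v = 0, F_u = -53/24, F_v = 0, G_u = -3/2, G_v = -9
E_vv = 0, F_uv = 4, G_uu = 18
The intrinsic route: Brioschi's K = (det M1 - det M2)/(EG - F^2)^2.
M1 = [[-E_vv/2 + F_uv - G_uu/2, E_u/2, F_u - E_v/2], [F_v - G_u/2, E, F], [G_v/2, F, G]] = [[-5, 0, -53/24], [3/4, 1/4, 0], [-9/2, 0, 167/72]]; det M1 = -3101/576
M2 = [[0, E_v/2, G_u/2], [E_v/2, E, F], [G_u/2, F, G]] = [[0, 0, -3/4], [0, 1/4, 0], [-3/4, 0, 167/72]]; det M2 = -9/64
det M1 - det M2 = -755/144; K = -755/144 / (167/288)^2 = -434880/27889


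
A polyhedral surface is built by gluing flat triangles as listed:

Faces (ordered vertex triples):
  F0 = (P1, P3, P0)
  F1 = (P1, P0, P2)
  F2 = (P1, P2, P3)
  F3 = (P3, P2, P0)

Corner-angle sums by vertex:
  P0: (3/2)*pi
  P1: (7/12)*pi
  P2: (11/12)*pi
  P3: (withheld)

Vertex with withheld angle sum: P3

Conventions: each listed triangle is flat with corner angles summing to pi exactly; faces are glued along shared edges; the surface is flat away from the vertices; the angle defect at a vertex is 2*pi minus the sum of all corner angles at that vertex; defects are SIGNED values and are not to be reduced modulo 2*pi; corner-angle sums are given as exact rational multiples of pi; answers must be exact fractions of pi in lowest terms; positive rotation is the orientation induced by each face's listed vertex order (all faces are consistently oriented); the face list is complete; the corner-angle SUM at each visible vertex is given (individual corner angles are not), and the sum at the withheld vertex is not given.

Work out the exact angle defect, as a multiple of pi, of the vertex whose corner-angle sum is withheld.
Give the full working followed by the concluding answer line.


V = 4, E = 6, F = 4; chi = V - E + F = 2
Gauss-Bonnet: total defect = 2*pi*chi = 4*pi; visible defects sum to 3*pi

Answer: defect(P3) = pi


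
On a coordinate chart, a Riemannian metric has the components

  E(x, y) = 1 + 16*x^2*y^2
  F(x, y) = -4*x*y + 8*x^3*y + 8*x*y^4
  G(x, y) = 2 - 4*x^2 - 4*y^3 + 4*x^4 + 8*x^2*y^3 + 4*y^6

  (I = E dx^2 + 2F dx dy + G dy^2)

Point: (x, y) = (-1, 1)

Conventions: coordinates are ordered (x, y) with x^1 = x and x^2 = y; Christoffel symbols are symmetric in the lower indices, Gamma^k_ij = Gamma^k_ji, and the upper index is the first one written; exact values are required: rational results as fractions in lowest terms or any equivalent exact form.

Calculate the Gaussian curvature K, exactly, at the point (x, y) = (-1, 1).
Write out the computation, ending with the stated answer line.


E = 17, F = -12, G = 10, EG - F^2 = 26 at the point
E_x = -32, E_y = 32, F_x = 28, F_y = -36, G_x = -24, G_y = 36
E_yy = 32, F_xy = 52, G_xx = 56
Evaluate Brioschi's two determinant matrices M1, M2 and divide by (EG - F^2)^2.
M1 = [[-E_yy/2 + F_xy - G_xx/2, E_x/2, F_x - E_y/2], [F_y - G_x/2, E, F], [G_y/2, F, G]] = [[8, -16, 12], [-24, 17, -12], [18, -12, 10]]; det M1 = -392
M2 = [[0, E_y/2, G_x/2], [E_y/2, E, F], [G_x/2, F, G]] = [[0, 16, -12], [16, 17, -12], [-12, -12, 10]]; det M2 = -400
det M1 - det M2 = 8; K = 8 / (26)^2 = 2/169

Answer: K = 2/169


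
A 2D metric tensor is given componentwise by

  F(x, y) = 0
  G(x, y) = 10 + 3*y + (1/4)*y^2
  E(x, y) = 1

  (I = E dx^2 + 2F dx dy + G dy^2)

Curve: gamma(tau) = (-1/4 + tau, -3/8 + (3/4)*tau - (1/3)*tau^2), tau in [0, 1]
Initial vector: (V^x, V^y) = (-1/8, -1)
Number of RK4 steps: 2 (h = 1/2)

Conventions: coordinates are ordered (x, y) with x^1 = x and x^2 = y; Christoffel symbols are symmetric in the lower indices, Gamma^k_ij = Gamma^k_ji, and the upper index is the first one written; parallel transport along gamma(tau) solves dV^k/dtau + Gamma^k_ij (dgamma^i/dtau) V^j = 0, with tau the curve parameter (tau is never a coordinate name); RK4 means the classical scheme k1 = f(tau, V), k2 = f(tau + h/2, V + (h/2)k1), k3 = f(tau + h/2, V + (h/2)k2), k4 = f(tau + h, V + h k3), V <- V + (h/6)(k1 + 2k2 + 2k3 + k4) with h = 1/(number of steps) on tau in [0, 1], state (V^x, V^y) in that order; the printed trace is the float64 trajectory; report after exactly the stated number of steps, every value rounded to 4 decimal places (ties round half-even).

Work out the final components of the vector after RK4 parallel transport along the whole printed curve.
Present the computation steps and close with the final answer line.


gamma'(tau) = (1, 3/4 - (2/3)*tau); f(tau, V)^k = -Gamma^k_ij(gamma(tau)) gamma'^i(tau) V^j; h = 1/2; intermediate values shown to 6 dp
curve data and Christoffel symbols at the stage parameters:
  tau = 0.000000: gamma = (-0.250000, -0.375000), gamma' = (1.000000, 0.750000); Gamma_xxx = 0.000000, Gamma_xxy = 0.000000, Gamma_xyy = 0.000000, Gamma_yxx = 0.000000, Gamma_yxy = 0.000000, Gamma_yyy = 0.157826
  tau = 0.250000: gamma = (0.000000, -0.208333), gamma' = (1.000000, 0.583333); Gamma_xxx = 0.000000, Gamma_xxy = 0.000000, Gamma_xyy = 0.000000, Gamma_yxx = 0.000000, Gamma_yxy = 0.000000, Gamma_yyy = 0.154266
  tau = 0.500000: gamma = (0.250000, -0.083333), gamma' = (1.000000, 0.416667); Gamma_xxx = 0.000000, Gamma_xxy = 0.000000, Gamma_xyy = 0.000000, Gamma_yxx = 0.000000, Gamma_yxy = 0.000000, Gamma_yyy = 0.151682
  tau = 0.750000: gamma = (0.500000, 0.000000), gamma' = (1.000000, 0.250000); Gamma_xxx = 0.000000, Gamma_xxy = 0.000000, Gamma_xyy = 0.000000, Gamma_yxx = 0.000000, Gamma_yxy = 0.000000, Gamma_yyy = 0.150000
  tau = 1.000000: gamma = (0.750000, 0.041667), gamma' = (1.000000, 0.083333); Gamma_xxx = 0.000000, Gamma_xxy = 0.000000, Gamma_xyy = 0.000000, Gamma_yxx = 0.000000, Gamma_yxy = 0.000000, Gamma_yyy = 0.149171
step 0: V^x = -0.1250, V^y = -1.0000
step 1: k1 = (0.000000, 0.118369), k2 = (0.000000, 0.087325), k3 = (0.000000, 0.088024), k4 = (0.000000, 0.060419); V <- V + (h/6)(k1 + 2k2 + 2k3 + k4): V^x = -0.1250, V^y = -0.9559
step 2: k1 = (0.000000, 0.060412), k2 = (0.000000, 0.035279), k3 = (0.000000, 0.035515), k4 = (0.000000, 0.011662); V <- V + (h/6)(k1 + 2k2 + 2k3 + k4): V^x = -0.1250, V^y = -0.9381

Answer: V^x = -0.1250, V^y = -0.9381


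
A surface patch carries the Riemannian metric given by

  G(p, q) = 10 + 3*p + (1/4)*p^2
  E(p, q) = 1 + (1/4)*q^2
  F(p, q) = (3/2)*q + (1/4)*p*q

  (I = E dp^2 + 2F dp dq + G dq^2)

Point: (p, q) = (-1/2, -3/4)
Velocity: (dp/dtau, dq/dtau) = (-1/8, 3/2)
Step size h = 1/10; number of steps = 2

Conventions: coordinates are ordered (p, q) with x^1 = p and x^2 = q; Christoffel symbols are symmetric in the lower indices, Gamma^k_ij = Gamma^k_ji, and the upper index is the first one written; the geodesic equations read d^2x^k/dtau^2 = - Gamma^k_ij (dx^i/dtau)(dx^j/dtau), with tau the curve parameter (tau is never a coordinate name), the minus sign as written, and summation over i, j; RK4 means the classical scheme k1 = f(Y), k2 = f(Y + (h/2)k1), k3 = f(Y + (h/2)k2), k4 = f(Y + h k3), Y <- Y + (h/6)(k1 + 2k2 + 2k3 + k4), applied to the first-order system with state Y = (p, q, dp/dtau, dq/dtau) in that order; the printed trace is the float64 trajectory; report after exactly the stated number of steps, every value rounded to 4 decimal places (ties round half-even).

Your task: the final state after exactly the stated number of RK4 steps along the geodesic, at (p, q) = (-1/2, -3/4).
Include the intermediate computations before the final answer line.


f(Y) = (dp/dtau, dq/dtau, -Gamma^p_ij Y'^i Y'^j, -Gamma^q_ij Y'^i Y'^j) with the Gammas evaluated at the stage position; h = 0.100000; intermediate values shown to 6 dp
step 0: p = -0.5000, q = -0.7500, dp/dtau = -0.1250, dq/dtau = 1.5000
step 1:
  k1: at (p, q) = (-0.500000, -0.750000), (dp/dtau, dq/dtau) = (-0.125000, 1.500000); Gamma_ppp = 0.000000, Gamma_ppq = -0.021544, Gamma_pqq = 0.000000, Gamma_qpp = 0.000000, Gamma_qpq = 0.157989, Gamma_qqq = 0.000000; k1 = (-0.125000, 1.500000, -0.008079, 0.059246)
  k2: at (p, q) = (-0.506250, -0.675000), (dp/dtau, dq/dtau) = (-0.125404, 1.502962); Gamma_ppp = 0.000000, Gamma_ppq = -0.019488, Gamma_pqq = 0.000000, Gamma_qpp = 0.000000, Gamma_qpq = 0.158610, Gamma_qqq = 0.000000; k2 = (-0.125404, 1.502962, -0.007346, 0.059789)
  k3: at (p, q) = (-0.506270, -0.674852), (dp/dtau, dq/dtau) = (-0.125367, 1.502989); Gamma_ppp = 0.000000, Gamma_ppq = -0.019484, Gamma_pqq = 0.000000, Gamma_qpp = 0.000000, Gamma_qpq = 0.158611, Gamma_qqq = 0.000000; k3 = (-0.125367, 1.502989, -0.007343, 0.059773)
  k4: at (p, q) = (-0.512537, -0.599701), (dp/dtau, dq/dtau) = (-0.125734, 1.505977); Gamma_ppp = 0.000000, Gamma_ppq = -0.017397, Gamma_pqq = 0.000000, Gamma_qpp = 0.000000, Gamma_qpq = 0.159187, Gamma_qqq = 0.000000; k4 = (-0.125734, 1.505977, -0.006588, 0.060285)
  Y <- Y + (h/6)(k1 + 2k2 + 2k3 + k4): p = -0.5125, q = -0.5997, dp/dtau = -0.1257, dq/dtau = 1.5060
step 2:
  k1: at (p, q) = (-0.512538, -0.599702), (dp/dtau, dq/dtau) = (-0.125734, 1.505978); Gamma_ppp = 0.000000, Gamma_ppq = -0.017397, Gamma_pqq = 0.000000, Gamma_qpp = 0.000000, Gamma_qpq = 0.159187, Gamma_qqq = 0.000000; k1 = (-0.125734, 1.505978, -0.006588, 0.060285)
  k2: at (p, q) = (-0.518825, -0.524403), (dp/dtau, dq/dtau) = (-0.126063, 1.508992); Gamma_ppp = 0.000000, Gamma_ppq = -0.015281, Gamma_pqq = 0.000000, Gamma_qpp = 0.000000, Gamma_qpq = 0.159716, Gamma_qqq = 0.000000; k2 = (-0.126063, 1.508992, -0.005814, 0.060765)
  k3: at (p, q) = (-0.518841, -0.524252), (dp/dtau, dq/dtau) = (-0.126025, 1.509016); Gamma_ppp = 0.000000, Gamma_ppq = -0.015276, Gamma_pqq = 0.000000, Gamma_qpp = 0.000000, Gamma_qpq = 0.159717, Gamma_qqq = 0.000000; k3 = (-0.126025, 1.509016, -0.005810, 0.060748)
  k4: at (p, q) = (-0.525140, -0.448800), (dp/dtau, dq/dtau) = (-0.126315, 1.512052); Gamma_ppp = 0.000000, Gamma_ppq = -0.013132, Gamma_pqq = 0.000000, Gamma_qpp = 0.000000, Gamma_qpq = 0.160198, Gamma_qqq = 0.000000; k4 = (-0.126315, 1.512052, -0.005016, 0.061194)
  Y <- Y + (h/6)(k1 + 2k2 + 2k3 + k4): p = -0.5251, q = -0.4488, dp/dtau = -0.1263, dq/dtau = 1.5121

Answer: p = -0.5251, q = -0.4488, dp/dtau = -0.1263, dq/dtau = 1.5121


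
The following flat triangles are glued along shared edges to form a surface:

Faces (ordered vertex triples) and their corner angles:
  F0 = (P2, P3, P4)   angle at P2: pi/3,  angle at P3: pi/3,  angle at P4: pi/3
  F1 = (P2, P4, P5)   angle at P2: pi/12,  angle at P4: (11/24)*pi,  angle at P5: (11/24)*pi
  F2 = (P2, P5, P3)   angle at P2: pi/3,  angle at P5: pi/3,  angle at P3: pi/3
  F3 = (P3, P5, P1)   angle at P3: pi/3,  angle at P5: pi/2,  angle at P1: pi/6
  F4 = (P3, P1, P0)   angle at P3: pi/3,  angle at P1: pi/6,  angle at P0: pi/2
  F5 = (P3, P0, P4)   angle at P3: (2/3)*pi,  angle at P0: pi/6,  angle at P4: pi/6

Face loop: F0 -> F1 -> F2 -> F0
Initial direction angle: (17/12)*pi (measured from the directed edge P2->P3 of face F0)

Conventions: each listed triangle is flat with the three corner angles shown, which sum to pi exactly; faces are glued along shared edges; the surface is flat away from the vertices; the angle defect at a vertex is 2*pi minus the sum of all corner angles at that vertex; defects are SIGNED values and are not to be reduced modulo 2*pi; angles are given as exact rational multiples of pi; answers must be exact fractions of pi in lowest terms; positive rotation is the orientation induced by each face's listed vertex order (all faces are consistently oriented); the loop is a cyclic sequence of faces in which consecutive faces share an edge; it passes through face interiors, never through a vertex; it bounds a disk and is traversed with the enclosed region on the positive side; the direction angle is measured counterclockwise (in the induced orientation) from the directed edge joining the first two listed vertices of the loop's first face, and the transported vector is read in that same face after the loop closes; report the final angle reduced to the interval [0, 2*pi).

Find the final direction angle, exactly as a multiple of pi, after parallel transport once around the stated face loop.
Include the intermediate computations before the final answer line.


enclosed vertex P2: corner angles sum to (3/4)*pi, defect = 2*pi - (3/4)*pi = (5/4)*pi
summing the enclosed defects onto the initial angle, mod 2*pi in the induced orientation:
final angle = (17/12)*pi + (5/4)*pi = (2/3)*pi (mod 2*pi)

Answer: final direction angle = (2/3)*pi


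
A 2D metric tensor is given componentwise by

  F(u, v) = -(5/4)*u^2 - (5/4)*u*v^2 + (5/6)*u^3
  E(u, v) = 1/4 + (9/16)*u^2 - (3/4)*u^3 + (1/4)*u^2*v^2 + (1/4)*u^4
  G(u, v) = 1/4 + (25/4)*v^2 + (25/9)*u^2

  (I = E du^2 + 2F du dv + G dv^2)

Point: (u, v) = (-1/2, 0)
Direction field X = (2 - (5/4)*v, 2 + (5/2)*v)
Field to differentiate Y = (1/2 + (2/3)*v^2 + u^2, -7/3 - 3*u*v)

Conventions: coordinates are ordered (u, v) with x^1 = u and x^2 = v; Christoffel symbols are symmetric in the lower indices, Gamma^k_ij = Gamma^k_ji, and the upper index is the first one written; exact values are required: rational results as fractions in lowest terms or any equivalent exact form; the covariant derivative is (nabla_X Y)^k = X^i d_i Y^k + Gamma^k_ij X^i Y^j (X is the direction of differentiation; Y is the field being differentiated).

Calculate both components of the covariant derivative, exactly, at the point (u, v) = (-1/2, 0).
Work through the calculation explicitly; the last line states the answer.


E = 1/2, F = -5/12, G = 17/18 at the point
E_u = -5/4, E_v = 0, F_u = 15/8, F_v = 0, G_u = -25/9, G_v = 0
EG - F^2 = 43/144;  g^inv = (144/43) * [[17/18, 5/12], [5/12, 1/2]]
first-kind symbols [ij,l] = (1/2)(d_i g_jl + d_j g_il - d_l g_ij): [uu,u] = E_u/2 = -5/8, [uu,v] = F_u - E_v/2 = 15/8, [uv,u] = E_v/2 = 0, [uv,v] = G_u/2 = -25/18, [vv,u] = F_v - G_u/2 = 25/18, [vv,v] = G_v/2 = 0
Gamma^u_ij = (G*[ij,u] - F*[ij,v])/(EG - F^2), Gamma^v_ij = (E*[ij,v] - F*[ij,u])/(EG - F^2)
Gamma_uuu = 55/86, Gamma_uuv = -250/129, Gamma_uvv = 1700/387, Gamma_vuu = 195/86, Gamma_vuv = -100/43, Gamma_vvv = 250/129
X = (2, 2), Y = (3/4, -7/3) at the point

Answer: (nabla_X Y)^u = -71533/4644, (nabla_X Y)^v = 7309/1548


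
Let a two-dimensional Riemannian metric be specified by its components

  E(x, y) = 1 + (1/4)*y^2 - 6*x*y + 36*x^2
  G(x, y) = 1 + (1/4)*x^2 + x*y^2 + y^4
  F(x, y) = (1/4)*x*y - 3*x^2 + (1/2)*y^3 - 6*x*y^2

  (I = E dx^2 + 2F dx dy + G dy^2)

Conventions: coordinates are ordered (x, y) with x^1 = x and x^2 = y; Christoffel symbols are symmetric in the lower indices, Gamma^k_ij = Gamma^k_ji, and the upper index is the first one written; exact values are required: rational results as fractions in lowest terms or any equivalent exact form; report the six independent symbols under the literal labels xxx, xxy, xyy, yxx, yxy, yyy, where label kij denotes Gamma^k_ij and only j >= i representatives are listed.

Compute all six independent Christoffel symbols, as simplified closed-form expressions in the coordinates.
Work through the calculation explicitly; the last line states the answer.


E = 1 + (1/4)*y^2 - 6*x*y + 36*x^2; F = (1/4)*x*y - 3*x^2 + (1/2)*y^3 - 6*x*y^2; G = 1 + (1/4)*x^2 + x*y^2 + y^4
Gamma^k_ij = (1/2) g^{kl} (d_i g_jl + d_j g_il - d_l g_ij), with g^inv = (1/(EG-F^2)) [[G, -F], [-F, E]]
first partials: E_x = -6*y + 72*x, E_y = (1/2)*y - 6*x, F_x = (1/4)*y - 6*x - 6*y^2, F_y = (1/4)*x + (3/2)*y^2 - 12*x*y, G_x = (1/2)*x + y^2, G_y = 2*x*y + 4*y^3
D = EG - F^2 = 1 + (1/4)*y^2 - 6*x*y + (145/4)*x^2 + x*y^2 + y^4
expanded: Gamma^x_xx = (G E_x - 2F F_x + F E_y)/(2D), Gamma^x_xy = (G E_y - F G_x)/(2D), Gamma^x_yy = (2G F_y - G G_x - F G_y)/(2D), Gamma^y_xx = (2E F_x - E E_y - F E_x)/(2D), Gamma^y_xy = (E G_x - F E_y)/(2D), Gamma^y_yy = (E G_y - 2F F_y + F G_x)/(2D); substitute and cancel common factors

Answer: Gamma_xxx = (144*x - 12*y)/(145*x^2 + 4*x*y^2 - 24*x*y + 4*y^4 + y^2 + 4), Gamma_xxy = (-12*x + y)/(145*x^2 + 4*x*y^2 - 24*x*y + 4*y^4 + y^2 + 4), Gamma_xyy = (-48*x*y + 4*y^2)/(145*x^2 + 4*x*y^2 - 24*x*y + 4*y^4 + y^2 + 4), Gamma_yxx = (-12*x - 24*y^2)/(145*x^2 + 4*x*y^2 - 24*x*y + 4*y^4 + y^2 + 4), Gamma_yxy = (x + 2*y^2)/(145*x^2 + 4*x*y^2 - 24*x*y + 4*y^4 + y^2 + 4), Gamma_yyy = (4*x*y + 8*y^3)/(145*x^2 + 4*x*y^2 - 24*x*y + 4*y^4 + y^2 + 4)


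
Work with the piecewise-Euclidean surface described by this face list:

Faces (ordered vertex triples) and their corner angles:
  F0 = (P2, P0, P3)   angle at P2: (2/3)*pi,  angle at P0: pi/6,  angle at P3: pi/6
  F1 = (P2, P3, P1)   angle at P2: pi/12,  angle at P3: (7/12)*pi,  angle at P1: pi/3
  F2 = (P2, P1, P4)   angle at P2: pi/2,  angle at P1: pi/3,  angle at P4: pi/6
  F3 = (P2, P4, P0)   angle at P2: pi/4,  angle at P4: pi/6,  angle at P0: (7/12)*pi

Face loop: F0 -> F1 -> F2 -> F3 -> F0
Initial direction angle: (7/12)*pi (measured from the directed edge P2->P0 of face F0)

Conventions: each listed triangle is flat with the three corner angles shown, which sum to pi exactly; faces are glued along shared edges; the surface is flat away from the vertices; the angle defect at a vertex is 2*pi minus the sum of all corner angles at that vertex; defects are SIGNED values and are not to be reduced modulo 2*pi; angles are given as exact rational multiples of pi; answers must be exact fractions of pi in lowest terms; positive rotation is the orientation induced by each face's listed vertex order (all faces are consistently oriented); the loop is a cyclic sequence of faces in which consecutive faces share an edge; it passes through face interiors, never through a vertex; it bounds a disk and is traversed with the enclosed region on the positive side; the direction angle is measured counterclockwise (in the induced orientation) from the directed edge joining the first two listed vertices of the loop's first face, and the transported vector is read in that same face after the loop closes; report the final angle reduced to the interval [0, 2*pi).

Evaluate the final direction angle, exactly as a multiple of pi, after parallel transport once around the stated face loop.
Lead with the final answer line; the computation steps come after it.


Answer: final direction angle = (13/12)*pi

enclosed vertex P2: corner angles sum to (3/2)*pi, defect = 2*pi - (3/2)*pi = pi/2
adding the enclosed defects to the starting angle (mod 2*pi, induced orientation) gives the holonomy
final angle = (7/12)*pi + pi/2 = (13/12)*pi (mod 2*pi)


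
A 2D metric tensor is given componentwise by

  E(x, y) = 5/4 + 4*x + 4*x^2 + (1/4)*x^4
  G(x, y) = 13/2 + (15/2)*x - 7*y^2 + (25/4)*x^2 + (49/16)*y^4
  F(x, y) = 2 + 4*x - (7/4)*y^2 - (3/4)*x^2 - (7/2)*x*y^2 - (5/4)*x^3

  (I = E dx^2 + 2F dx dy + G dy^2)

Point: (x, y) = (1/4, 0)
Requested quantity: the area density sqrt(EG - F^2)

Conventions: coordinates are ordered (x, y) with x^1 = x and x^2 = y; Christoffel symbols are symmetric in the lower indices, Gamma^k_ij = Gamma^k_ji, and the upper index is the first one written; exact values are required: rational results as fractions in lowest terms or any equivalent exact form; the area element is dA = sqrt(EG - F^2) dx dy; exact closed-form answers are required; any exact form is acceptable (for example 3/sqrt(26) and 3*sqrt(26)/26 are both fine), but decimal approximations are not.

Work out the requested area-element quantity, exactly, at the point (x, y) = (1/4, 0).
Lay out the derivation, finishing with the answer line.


E = 2561/1024, F = 751/256, G = 561/64; EG - F^2 = 54545/4096

Answer: sqrt(EG - F^2) = sqrt(54545)/64


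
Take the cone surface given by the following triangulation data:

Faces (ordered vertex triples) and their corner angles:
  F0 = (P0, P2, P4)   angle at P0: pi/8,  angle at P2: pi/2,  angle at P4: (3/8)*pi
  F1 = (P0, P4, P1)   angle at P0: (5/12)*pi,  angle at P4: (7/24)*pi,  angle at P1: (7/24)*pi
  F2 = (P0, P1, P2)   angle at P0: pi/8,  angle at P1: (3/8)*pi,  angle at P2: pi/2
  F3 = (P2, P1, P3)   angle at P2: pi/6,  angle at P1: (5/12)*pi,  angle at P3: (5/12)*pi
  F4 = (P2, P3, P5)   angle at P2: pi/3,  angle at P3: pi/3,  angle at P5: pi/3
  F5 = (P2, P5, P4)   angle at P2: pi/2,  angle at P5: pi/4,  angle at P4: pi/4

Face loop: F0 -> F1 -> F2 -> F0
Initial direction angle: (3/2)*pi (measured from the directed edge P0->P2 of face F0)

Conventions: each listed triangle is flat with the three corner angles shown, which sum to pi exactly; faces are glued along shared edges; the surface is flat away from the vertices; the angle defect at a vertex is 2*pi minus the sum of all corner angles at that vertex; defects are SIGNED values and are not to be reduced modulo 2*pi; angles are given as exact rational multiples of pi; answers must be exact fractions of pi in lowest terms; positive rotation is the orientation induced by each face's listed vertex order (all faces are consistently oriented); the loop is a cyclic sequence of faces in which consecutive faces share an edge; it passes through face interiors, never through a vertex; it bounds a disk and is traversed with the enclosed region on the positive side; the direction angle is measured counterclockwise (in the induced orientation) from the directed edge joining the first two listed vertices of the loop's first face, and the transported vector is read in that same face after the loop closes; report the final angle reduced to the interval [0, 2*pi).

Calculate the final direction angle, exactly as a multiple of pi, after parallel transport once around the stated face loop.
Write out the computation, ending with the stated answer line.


enclosed vertex P0: corner angles sum to (2/3)*pi, defect = 2*pi - (2/3)*pi = (4/3)*pi
by Gauss-Bonnet the loop rotates the vector by the enclosed defect sum (positive orientation, mod 2*pi)
final angle = (3/2)*pi + (4/3)*pi = (5/6)*pi (mod 2*pi)

Answer: final direction angle = (5/6)*pi


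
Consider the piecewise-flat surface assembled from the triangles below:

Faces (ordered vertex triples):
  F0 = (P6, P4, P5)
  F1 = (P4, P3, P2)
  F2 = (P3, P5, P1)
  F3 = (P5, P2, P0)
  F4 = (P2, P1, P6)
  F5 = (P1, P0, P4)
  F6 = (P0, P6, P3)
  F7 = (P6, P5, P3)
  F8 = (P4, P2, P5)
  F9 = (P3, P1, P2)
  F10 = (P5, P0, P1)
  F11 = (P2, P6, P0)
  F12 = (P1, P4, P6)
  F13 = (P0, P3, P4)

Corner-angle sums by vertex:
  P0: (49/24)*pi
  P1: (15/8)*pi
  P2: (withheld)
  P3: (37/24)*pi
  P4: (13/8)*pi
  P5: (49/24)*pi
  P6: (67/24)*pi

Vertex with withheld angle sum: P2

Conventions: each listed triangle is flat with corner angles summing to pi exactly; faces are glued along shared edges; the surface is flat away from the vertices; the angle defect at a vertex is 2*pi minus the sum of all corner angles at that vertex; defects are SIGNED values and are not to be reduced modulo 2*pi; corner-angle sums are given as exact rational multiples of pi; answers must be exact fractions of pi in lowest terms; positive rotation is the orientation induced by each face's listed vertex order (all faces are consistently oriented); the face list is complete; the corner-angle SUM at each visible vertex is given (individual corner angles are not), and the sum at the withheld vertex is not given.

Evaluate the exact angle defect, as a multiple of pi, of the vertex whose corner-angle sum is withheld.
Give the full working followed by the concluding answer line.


V = 7, E = 21, F = 14; chi = V - E + F = 0
Gauss-Bonnet: total defect = 2*pi*chi = 0; visible defects sum to pi/12

Answer: defect(P2) = -pi/12


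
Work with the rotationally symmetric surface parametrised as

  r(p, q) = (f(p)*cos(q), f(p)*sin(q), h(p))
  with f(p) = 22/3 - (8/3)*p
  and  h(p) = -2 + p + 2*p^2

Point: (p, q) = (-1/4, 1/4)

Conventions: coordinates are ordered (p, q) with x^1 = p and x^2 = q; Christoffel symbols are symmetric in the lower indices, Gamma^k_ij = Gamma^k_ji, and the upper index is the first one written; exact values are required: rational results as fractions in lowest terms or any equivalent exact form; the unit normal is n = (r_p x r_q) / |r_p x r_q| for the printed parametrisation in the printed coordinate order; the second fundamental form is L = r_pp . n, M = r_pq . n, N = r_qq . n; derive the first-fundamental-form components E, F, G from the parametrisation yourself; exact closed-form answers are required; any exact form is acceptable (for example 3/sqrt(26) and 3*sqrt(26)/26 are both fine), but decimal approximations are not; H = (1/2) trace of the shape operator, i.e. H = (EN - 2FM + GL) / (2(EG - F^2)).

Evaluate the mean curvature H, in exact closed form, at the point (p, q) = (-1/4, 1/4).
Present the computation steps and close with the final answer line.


f = 8, f' = -8/3, f'' = 0, h' = 0, h'' = 4
E = 64/9, F = 0, G = 64; answer radicand W^2 = 64/9
unnormalised second-form numerators: l = -32/3, m = 0, n = 0; L = l/sqrt(64/9), and similarly M = m/sqrt(W^2), N = n/sqrt(W^2)
H = (E*n - 2*F*m + G*l) / (2*(EG - F^2)*sqrt(W^2)); E*n - 2*F*m + G*l = -2048/3, EG - F^2 = 4096/9, so H = (-3/4)/sqrt(64/9)

Answer: H = -9/32
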